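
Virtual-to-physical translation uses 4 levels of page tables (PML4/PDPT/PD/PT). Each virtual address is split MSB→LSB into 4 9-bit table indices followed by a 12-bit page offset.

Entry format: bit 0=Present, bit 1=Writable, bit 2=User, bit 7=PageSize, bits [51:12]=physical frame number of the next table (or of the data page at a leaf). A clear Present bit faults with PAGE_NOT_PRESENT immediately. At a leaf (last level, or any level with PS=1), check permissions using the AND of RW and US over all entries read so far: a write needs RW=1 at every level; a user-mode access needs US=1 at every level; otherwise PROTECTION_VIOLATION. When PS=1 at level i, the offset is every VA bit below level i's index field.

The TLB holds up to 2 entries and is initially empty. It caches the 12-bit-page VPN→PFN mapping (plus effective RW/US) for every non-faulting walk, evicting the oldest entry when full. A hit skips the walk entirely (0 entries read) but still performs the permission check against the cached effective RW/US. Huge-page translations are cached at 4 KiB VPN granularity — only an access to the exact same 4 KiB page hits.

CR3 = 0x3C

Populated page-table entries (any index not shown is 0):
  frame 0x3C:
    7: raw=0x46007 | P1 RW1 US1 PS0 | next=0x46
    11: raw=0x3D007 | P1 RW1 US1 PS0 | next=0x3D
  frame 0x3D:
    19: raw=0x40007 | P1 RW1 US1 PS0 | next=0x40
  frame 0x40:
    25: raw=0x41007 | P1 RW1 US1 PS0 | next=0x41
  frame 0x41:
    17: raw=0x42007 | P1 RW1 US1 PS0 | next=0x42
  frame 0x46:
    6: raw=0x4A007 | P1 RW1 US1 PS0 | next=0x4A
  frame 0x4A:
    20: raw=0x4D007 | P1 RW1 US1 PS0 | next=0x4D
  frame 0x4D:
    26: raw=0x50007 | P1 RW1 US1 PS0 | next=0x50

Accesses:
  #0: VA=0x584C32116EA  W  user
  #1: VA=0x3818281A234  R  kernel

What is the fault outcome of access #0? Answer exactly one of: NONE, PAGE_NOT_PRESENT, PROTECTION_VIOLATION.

Per-access translation:
#0 VA=0x584C32116EA (w,user):
  L0: frame=0x3C idx=11 entry=0x3D007 [P=1 RW=1 US=1 PS=0]
  L1: frame=0x3D idx=19 entry=0x40007 [P=1 RW=1 US=1 PS=0]
  L2: frame=0x40 idx=25 entry=0x41007 [P=1 RW=1 US=1 PS=0]
  L3: frame=0x41 idx=17 entry=0x42007 [P=1 RW=1 US=1 PS=0]
  ⇒ phys 0x426EA  [4 reads]
#1 VA=0x3818281A234 (r,kernel):
  L0: frame=0x3C idx=7 entry=0x46007 [P=1 RW=1 US=1 PS=0]
  L1: frame=0x46 idx=6 entry=0x4A007 [P=1 RW=1 US=1 PS=0]
  L2: frame=0x4A idx=20 entry=0x4D007 [P=1 RW=1 US=1 PS=0]
  L3: frame=0x4D idx=26 entry=0x50007 [P=1 RW=1 US=1 PS=0]
  ⇒ phys 0x50234  [4 reads]

Access #0 fault: NONE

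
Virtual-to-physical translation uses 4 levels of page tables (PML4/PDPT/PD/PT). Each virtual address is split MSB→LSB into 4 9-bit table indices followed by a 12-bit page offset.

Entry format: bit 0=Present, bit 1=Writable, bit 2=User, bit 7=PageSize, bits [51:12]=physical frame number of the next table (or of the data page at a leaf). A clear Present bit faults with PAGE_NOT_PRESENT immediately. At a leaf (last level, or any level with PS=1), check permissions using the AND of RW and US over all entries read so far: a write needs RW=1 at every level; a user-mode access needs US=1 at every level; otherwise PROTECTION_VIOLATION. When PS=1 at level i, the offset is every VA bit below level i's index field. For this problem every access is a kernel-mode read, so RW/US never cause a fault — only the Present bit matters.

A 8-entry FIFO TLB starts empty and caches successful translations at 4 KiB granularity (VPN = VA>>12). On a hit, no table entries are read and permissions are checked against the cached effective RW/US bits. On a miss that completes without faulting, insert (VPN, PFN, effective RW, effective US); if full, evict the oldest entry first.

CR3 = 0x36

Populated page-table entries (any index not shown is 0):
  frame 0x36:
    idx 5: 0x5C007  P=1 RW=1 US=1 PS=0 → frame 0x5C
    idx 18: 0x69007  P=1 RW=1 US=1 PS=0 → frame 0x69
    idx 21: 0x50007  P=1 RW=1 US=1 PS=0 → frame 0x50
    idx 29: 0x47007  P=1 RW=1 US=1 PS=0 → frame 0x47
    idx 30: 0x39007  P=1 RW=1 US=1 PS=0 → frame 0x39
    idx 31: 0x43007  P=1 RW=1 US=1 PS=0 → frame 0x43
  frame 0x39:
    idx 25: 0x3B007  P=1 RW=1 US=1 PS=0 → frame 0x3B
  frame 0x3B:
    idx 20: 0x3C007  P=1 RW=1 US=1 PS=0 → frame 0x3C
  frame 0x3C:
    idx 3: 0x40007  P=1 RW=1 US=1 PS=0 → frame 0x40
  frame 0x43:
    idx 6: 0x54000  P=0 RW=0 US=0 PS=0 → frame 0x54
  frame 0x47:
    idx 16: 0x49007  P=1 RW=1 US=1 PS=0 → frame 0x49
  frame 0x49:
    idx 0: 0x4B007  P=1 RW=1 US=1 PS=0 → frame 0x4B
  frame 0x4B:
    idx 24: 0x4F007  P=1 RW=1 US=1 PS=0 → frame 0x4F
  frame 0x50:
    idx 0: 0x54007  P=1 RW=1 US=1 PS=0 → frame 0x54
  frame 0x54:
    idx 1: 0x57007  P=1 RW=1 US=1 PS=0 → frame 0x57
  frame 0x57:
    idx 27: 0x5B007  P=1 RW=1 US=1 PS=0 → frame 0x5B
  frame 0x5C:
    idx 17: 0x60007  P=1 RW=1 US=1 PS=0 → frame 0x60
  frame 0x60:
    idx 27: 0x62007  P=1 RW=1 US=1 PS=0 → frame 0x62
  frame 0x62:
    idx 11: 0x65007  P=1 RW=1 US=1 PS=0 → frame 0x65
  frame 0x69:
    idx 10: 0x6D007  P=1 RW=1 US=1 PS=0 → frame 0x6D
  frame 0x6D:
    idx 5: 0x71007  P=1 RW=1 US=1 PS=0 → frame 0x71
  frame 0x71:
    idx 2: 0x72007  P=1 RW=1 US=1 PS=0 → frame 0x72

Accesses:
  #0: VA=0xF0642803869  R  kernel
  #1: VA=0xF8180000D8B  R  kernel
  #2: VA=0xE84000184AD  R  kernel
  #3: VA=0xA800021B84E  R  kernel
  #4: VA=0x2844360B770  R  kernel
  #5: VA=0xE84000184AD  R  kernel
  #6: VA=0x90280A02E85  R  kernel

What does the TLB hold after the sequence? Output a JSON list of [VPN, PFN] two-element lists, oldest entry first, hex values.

Walk each access:
#0 VA=0xF0642803869 (r,kernel):
  [0] read 0x36 idx=30: raw=0x39007 flags P=1 W=1 U=1 S=0
  [1] read 0x39 idx=25: raw=0x3B007 flags P=1 W=1 U=1 S=0
  [2] read 0x3B idx=20: raw=0x3C007 flags P=1 W=1 U=1 S=0
  [3] read 0x3C idx=3: raw=0x40007 flags P=1 W=1 U=1 S=0
  ✓ 0x40869  — 4 lookups
#1 VA=0xF8180000D8B (r,kernel):
  [0] read 0x36 idx=31: raw=0x43007 flags P=1 W=1 U=1 S=0
  [1] read 0x43 idx=6: raw=0x54000 flags P=0 W=0 U=0 S=0
  ✗ PAGE_NOT_PRESENT  [2 reads]
#2 VA=0xE84000184AD (r,kernel):
  [0] read 0x36 idx=29: raw=0x47007 flags P=1 W=1 U=1 S=0
  [1] read 0x47 idx=16: raw=0x49007 flags P=1 W=1 U=1 S=0
  [2] read 0x49 idx=0: raw=0x4B007 flags P=1 W=1 U=1 S=0
  [3] read 0x4B idx=24: raw=0x4F007 flags P=1 W=1 U=1 S=0
  ✓ 0x4F4AD  — 4 lookups
#3 VA=0xA800021B84E (r,kernel):
  [0] read 0x36 idx=21: raw=0x50007 flags P=1 W=1 U=1 S=0
  [1] read 0x50 idx=0: raw=0x54007 flags P=1 W=1 U=1 S=0
  [2] read 0x54 idx=1: raw=0x57007 flags P=1 W=1 U=1 S=0
  [3] read 0x57 idx=27: raw=0x5B007 flags P=1 W=1 U=1 S=0
  ✓ 0x5B84E  — 4 lookups
#4 VA=0x2844360B770 (r,kernel):
  [0] read 0x36 idx=5: raw=0x5C007 flags P=1 W=1 U=1 S=0
  [1] read 0x5C idx=17: raw=0x60007 flags P=1 W=1 U=1 S=0
  [2] read 0x60 idx=27: raw=0x62007 flags P=1 W=1 U=1 S=0
  [3] read 0x62 idx=11: raw=0x65007 flags P=1 W=1 U=1 S=0
  ✓ 0x65770  — 4 lookups
#5 VA=0xE84000184AD (r,kernel):
  TLB hit vpn=0xE8400018 → PA=0x4F4AD
#6 VA=0x90280A02E85 (r,kernel):
  [0] read 0x36 idx=18: raw=0x69007 flags P=1 W=1 U=1 S=0
  [1] read 0x69 idx=10: raw=0x6D007 flags P=1 W=1 U=1 S=0
  [2] read 0x6D idx=5: raw=0x71007 flags P=1 W=1 U=1 S=0
  [3] read 0x71 idx=2: raw=0x72007 flags P=1 W=1 U=1 S=0
  ✓ 0x72E85  — 4 lookups

TLB: [["0xF0642803", "0x40"], ["0xE8400018", "0x4F"], ["0xA800021B", "0x5B"], ["0x2844360B", "0x65"], ["0x90280A02", "0x72"]]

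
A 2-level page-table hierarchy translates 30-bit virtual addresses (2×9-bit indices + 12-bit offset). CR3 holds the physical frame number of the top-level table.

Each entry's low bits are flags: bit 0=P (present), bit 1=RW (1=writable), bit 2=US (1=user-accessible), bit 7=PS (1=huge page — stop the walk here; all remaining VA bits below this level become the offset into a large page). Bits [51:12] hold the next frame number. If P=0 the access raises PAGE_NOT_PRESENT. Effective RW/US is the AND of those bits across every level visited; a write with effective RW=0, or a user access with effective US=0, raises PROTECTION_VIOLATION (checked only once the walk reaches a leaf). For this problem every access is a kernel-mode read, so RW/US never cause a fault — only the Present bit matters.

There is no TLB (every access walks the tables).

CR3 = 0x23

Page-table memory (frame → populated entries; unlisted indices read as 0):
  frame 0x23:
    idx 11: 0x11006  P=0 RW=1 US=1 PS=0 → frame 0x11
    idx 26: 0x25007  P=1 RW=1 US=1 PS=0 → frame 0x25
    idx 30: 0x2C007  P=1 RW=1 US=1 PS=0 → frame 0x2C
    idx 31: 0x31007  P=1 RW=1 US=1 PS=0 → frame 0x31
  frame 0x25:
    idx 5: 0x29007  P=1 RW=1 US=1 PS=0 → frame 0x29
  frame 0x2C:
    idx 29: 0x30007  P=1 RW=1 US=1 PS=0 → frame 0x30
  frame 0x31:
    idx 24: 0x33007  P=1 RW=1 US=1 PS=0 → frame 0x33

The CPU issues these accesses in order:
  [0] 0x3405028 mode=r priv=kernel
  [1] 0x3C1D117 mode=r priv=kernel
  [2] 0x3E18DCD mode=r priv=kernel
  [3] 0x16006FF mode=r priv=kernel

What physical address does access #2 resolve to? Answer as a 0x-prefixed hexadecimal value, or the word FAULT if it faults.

Trace:
#0 VA=0x3405028 (r,kernel):
  [0] read 0x23 idx=26: raw=0x25007 flags P=1 W=1 U=1 S=0
  [1] read 0x25 idx=5: raw=0x29007 flags P=1 W=1 U=1 S=0
  → PA=0x29028  (2 entries read)
#1 VA=0x3C1D117 (r,kernel):
  [0] read 0x23 idx=30: raw=0x2C007 flags P=1 W=1 U=1 S=0
  [1] read 0x2C idx=29: raw=0x30007 flags P=1 W=1 U=1 S=0
  → PA=0x30117  (2 entries read)
#2 VA=0x3E18DCD (r,kernel):
  [0] read 0x23 idx=31: raw=0x31007 flags P=1 W=1 U=1 S=0
  [1] read 0x31 idx=24: raw=0x33007 flags P=1 W=1 U=1 S=0
  → PA=0x33DCD  (2 entries read)
#3 VA=0x16006FF (r,kernel):
  [0] read 0x23 idx=11: raw=0x11006 flags P=0 W=1 U=1 S=0
  → PAGE_NOT_PRESENT  (1 entries read)

Access #2 PA: 0x33DCD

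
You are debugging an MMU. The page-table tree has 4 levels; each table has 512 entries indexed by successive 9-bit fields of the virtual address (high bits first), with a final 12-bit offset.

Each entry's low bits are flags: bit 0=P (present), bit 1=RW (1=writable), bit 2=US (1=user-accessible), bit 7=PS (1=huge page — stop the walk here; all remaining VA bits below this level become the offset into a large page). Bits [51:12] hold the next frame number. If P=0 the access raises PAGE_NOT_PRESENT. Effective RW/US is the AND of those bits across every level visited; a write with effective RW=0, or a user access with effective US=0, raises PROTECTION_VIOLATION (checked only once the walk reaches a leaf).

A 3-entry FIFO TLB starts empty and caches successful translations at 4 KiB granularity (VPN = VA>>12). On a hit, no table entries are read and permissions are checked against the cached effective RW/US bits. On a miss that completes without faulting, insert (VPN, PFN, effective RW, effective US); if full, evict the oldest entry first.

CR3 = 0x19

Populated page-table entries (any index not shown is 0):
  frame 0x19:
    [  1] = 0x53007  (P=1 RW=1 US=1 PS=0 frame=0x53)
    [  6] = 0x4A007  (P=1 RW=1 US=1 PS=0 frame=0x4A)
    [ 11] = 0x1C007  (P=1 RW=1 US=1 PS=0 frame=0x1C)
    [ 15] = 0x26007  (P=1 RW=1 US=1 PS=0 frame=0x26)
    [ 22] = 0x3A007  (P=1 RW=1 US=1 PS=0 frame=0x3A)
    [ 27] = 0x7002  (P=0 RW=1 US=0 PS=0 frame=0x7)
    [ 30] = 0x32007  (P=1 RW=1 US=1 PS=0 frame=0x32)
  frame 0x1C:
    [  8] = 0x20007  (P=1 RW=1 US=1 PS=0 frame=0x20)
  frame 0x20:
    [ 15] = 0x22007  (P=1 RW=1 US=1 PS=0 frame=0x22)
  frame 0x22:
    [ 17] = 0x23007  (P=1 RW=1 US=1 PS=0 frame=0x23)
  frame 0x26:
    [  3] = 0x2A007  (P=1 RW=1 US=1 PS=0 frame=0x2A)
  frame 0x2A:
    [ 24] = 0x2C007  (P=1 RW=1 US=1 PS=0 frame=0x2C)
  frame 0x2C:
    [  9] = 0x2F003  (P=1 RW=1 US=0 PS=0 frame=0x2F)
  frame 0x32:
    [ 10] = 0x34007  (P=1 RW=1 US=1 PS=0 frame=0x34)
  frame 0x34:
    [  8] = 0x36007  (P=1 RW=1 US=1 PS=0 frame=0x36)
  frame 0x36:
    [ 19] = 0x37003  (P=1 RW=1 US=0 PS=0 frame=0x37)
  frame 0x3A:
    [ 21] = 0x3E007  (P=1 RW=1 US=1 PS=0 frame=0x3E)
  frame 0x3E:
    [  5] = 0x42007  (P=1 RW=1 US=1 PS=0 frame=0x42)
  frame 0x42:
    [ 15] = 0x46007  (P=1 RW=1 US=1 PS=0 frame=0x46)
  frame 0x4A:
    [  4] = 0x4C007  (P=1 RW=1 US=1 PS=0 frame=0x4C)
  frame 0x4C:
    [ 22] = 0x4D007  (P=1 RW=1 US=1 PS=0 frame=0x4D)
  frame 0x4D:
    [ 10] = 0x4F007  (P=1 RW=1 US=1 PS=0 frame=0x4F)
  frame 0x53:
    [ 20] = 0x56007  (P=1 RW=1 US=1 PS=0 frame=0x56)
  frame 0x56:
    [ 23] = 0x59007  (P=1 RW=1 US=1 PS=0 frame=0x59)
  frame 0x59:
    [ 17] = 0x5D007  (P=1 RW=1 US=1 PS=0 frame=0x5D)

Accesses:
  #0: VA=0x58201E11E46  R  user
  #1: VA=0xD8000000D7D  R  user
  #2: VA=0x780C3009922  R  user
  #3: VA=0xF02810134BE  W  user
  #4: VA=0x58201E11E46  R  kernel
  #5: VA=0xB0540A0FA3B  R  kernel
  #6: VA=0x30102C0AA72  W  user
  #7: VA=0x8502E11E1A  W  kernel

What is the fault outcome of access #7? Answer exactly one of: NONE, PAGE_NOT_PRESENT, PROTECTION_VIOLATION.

Trace:
#0 VA=0x58201E11E46 (r,user):
  L0 @0x19[11] → 0x1C007  P=1,RW=1,US=1,PS=0
  L1 @0x1C[8] → 0x20007  P=1,RW=1,US=1,PS=0
  L2 @0x20[15] → 0x22007  P=1,RW=1,US=1,PS=0
  L3 @0x22[17] → 0x23007  P=1,RW=1,US=1,PS=0
  → PA=0x23E46  (4 entries read)
#1 VA=0xD8000000D7D (r,user):
  L0 @0x19[27] → 0x7002  P=0,RW=1,US=0,PS=0
  ✗ PAGE_NOT_PRESENT  [1 reads]
#2 VA=0x780C3009922 (r,user):
  L0 @0x19[15] → 0x26007  P=1,RW=1,US=1,PS=0
  L1 @0x26[3] → 0x2A007  P=1,RW=1,US=1,PS=0
  L2 @0x2A[24] → 0x2C007  P=1,RW=1,US=1,PS=0
  L3 @0x2C[9] → 0x2F003  P=1,RW=1,US=0,PS=0
  ✗ PROTECTION_VIOLATION  [4 reads]
#3 VA=0xF02810134BE (w,user):
  L0 @0x19[30] → 0x32007  P=1,RW=1,US=1,PS=0
  L1 @0x32[10] → 0x34007  P=1,RW=1,US=1,PS=0
  L2 @0x34[8] → 0x36007  P=1,RW=1,US=1,PS=0
  L3 @0x36[19] → 0x37003  P=1,RW=1,US=0,PS=0
  ✗ PROTECTION_VIOLATION  [4 reads]
#4 VA=0x58201E11E46 (r,kernel):
  TLB hit vpn=0x58201E11 → PA=0x23E46
#5 VA=0xB0540A0FA3B (r,kernel):
  L0 @0x19[22] → 0x3A007  P=1,RW=1,US=1,PS=0
  L1 @0x3A[21] → 0x3E007  P=1,RW=1,US=1,PS=0
  L2 @0x3E[5] → 0x42007  P=1,RW=1,US=1,PS=0
  L3 @0x42[15] → 0x46007  P=1,RW=1,US=1,PS=0
  → PA=0x46A3B  (4 entries read)
#6 VA=0x30102C0AA72 (w,user):
  L0 @0x19[6] → 0x4A007  P=1,RW=1,US=1,PS=0
  L1 @0x4A[4] → 0x4C007  P=1,RW=1,US=1,PS=0
  L2 @0x4C[22] → 0x4D007  P=1,RW=1,US=1,PS=0
  L3 @0x4D[10] → 0x4F007  P=1,RW=1,US=1,PS=0
  → PA=0x4FA72  (4 entries read)
#7 VA=0x8502E11E1A (w,kernel):
  L0 @0x19[1] → 0x53007  P=1,RW=1,US=1,PS=0
  L1 @0x53[20] → 0x56007  P=1,RW=1,US=1,PS=0
  L2 @0x56[23] → 0x59007  P=1,RW=1,US=1,PS=0
  L3 @0x59[17] → 0x5D007  P=1,RW=1,US=1,PS=0
  → PA=0x5DE1A  (4 entries read)

Access #7 fault: NONE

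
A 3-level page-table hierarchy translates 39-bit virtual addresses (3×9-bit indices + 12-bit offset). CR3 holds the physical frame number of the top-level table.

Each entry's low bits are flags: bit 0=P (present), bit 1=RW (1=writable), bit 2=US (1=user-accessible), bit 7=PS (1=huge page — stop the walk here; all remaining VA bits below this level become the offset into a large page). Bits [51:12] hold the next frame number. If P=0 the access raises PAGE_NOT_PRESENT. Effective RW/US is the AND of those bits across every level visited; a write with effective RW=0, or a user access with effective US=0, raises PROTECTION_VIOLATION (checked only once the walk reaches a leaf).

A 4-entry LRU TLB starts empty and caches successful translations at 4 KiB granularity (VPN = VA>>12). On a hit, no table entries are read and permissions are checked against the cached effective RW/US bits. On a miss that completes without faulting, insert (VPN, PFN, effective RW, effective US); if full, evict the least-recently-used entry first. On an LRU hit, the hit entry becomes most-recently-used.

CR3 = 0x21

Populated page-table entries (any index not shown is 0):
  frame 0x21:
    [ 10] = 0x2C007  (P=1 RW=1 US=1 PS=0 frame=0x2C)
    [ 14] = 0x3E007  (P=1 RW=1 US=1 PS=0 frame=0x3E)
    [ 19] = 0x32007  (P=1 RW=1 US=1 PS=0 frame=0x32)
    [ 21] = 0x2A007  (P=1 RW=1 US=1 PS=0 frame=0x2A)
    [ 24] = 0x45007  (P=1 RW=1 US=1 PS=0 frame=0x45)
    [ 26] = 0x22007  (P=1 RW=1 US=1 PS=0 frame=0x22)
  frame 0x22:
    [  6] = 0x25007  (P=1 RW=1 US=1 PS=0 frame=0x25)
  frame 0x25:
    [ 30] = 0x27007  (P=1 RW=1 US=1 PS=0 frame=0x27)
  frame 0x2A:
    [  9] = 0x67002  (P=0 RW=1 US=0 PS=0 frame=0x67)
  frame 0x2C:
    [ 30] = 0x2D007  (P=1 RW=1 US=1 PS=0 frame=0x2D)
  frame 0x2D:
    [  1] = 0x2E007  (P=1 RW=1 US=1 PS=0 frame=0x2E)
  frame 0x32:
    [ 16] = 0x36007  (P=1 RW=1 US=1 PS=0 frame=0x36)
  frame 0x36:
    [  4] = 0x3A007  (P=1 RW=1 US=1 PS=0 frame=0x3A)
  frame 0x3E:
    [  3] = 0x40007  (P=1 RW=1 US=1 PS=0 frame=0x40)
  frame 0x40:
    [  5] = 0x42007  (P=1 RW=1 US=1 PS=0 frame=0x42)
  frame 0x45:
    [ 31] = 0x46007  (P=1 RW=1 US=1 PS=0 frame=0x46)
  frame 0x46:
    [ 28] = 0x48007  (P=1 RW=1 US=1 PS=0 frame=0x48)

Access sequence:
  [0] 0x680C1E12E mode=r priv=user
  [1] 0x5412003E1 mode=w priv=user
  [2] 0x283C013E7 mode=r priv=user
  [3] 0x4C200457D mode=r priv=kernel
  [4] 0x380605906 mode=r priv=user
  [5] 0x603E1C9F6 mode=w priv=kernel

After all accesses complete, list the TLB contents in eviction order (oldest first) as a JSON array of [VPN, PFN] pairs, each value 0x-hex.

Trace:
#0 VA=0x680C1E12E (r,user):
  [0] read 0x21 idx=26: raw=0x22007 flags P=1 W=1 U=1 S=0
  [1] read 0x22 idx=6: raw=0x25007 flags P=1 W=1 U=1 S=0
  [2] read 0x25 idx=30: raw=0x27007 flags P=1 W=1 U=1 S=0
  ✓ 0x2712E  — 3 lookups
#1 VA=0x5412003E1 (w,user):
  [0] read 0x21 idx=21: raw=0x2A007 flags P=1 W=1 U=1 S=0
  [1] read 0x2A idx=9: raw=0x67002 flags P=0 W=1 U=0 S=0
  → PAGE_NOT_PRESENT  (2 entries read)
#2 VA=0x283C013E7 (r,user):
  [0] read 0x21 idx=10: raw=0x2C007 flags P=1 W=1 U=1 S=0
  [1] read 0x2C idx=30: raw=0x2D007 flags P=1 W=1 U=1 S=0
  [2] read 0x2D idx=1: raw=0x2E007 flags P=1 W=1 U=1 S=0
  ✓ 0x2E3E7  — 3 lookups
#3 VA=0x4C200457D (r,kernel):
  [0] read 0x21 idx=19: raw=0x32007 flags P=1 W=1 U=1 S=0
  [1] read 0x32 idx=16: raw=0x36007 flags P=1 W=1 U=1 S=0
  [2] read 0x36 idx=4: raw=0x3A007 flags P=1 W=1 U=1 S=0
  ✓ 0x3A57D  — 3 lookups
#4 VA=0x380605906 (r,user):
  [0] read 0x21 idx=14: raw=0x3E007 flags P=1 W=1 U=1 S=0
  [1] read 0x3E idx=3: raw=0x40007 flags P=1 W=1 U=1 S=0
  [2] read 0x40 idx=5: raw=0x42007 flags P=1 W=1 U=1 S=0
  ✓ 0x42906  — 3 lookups
#5 VA=0x603E1C9F6 (w,kernel):
  [0] read 0x21 idx=24: raw=0x45007 flags P=1 W=1 U=1 S=0
  [1] read 0x45 idx=31: raw=0x46007 flags P=1 W=1 U=1 S=0
  [2] read 0x46 idx=28: raw=0x48007 flags P=1 W=1 U=1 S=0
  ✓ 0x489F6  — 3 lookups

TLB: [["0x283C01", "0x2E"], ["0x4C2004", "0x3A"], ["0x380605", "0x42"], ["0x603E1C", "0x48"]]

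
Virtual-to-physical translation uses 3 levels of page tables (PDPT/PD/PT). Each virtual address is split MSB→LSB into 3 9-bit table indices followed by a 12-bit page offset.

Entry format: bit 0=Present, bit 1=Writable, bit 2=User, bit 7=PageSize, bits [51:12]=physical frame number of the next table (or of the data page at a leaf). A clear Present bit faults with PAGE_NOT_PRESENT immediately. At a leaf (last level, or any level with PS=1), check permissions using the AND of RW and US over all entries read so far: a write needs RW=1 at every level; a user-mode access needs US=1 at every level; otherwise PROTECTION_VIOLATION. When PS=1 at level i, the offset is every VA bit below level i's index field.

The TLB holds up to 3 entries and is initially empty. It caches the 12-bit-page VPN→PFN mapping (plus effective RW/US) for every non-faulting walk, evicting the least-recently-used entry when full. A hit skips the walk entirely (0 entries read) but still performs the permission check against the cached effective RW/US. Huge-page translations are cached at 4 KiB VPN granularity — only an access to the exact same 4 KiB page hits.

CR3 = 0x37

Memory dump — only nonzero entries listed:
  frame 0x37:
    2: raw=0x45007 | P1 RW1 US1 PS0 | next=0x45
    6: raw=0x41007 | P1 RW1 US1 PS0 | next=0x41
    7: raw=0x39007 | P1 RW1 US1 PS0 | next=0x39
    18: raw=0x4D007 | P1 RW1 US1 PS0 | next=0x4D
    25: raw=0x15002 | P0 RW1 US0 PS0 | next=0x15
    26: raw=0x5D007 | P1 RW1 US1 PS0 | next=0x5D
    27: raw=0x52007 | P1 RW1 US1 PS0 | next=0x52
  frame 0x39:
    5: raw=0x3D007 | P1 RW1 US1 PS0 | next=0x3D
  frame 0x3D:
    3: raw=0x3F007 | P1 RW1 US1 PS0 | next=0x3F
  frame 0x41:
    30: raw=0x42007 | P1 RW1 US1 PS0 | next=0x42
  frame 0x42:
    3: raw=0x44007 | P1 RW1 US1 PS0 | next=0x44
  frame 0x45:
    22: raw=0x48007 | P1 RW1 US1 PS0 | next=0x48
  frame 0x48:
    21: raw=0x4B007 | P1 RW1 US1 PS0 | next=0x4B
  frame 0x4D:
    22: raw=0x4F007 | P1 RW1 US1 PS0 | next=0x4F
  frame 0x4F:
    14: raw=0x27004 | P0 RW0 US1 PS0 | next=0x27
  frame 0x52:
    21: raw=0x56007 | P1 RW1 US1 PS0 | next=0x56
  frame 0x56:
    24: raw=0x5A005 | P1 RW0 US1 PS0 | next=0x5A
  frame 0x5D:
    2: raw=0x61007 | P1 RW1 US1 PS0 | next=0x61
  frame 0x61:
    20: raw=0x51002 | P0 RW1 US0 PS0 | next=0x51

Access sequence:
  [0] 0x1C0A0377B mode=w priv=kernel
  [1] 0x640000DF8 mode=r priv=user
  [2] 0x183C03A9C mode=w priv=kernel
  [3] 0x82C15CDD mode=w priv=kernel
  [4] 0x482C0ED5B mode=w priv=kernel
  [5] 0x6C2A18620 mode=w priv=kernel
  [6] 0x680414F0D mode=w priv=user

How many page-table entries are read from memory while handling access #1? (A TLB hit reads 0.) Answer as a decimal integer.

Per-access translation:
#0 VA=0x1C0A0377B (w,kernel):
  lvl0: tbl 0x37, slot 7 ⇒ 0x39007 (P1/RW1/US1/PS0)
  lvl1: tbl 0x39, slot 5 ⇒ 0x3D007 (P1/RW1/US1/PS0)
  lvl2: tbl 0x3D, slot 3 ⇒ 0x3F007 (P1/RW1/US1/PS0)
  → PA=0x3F77B  (3 entries read)
#1 VA=0x640000DF8 (r,user):
  lvl0: tbl 0x37, slot 25 ⇒ 0x15002 (P0/RW1/US0/PS0)
  → PAGE_NOT_PRESENT  (1 entries read)
#2 VA=0x183C03A9C (w,kernel):
  lvl0: tbl 0x37, slot 6 ⇒ 0x41007 (P1/RW1/US1/PS0)
  lvl1: tbl 0x41, slot 30 ⇒ 0x42007 (P1/RW1/US1/PS0)
  lvl2: tbl 0x42, slot 3 ⇒ 0x44007 (P1/RW1/US1/PS0)
  → PA=0x44A9C  (3 entries read)
#3 VA=0x82C15CDD (w,kernel):
  lvl0: tbl 0x37, slot 2 ⇒ 0x45007 (P1/RW1/US1/PS0)
  lvl1: tbl 0x45, slot 22 ⇒ 0x48007 (P1/RW1/US1/PS0)
  lvl2: tbl 0x48, slot 21 ⇒ 0x4B007 (P1/RW1/US1/PS0)
  → PA=0x4BCDD  (3 entries read)
#4 VA=0x482C0ED5B (w,kernel):
  lvl0: tbl 0x37, slot 18 ⇒ 0x4D007 (P1/RW1/US1/PS0)
  lvl1: tbl 0x4D, slot 22 ⇒ 0x4F007 (P1/RW1/US1/PS0)
  lvl2: tbl 0x4F, slot 14 ⇒ 0x27004 (P0/RW0/US1/PS0)
  → PAGE_NOT_PRESENT  (3 entries read)
#5 VA=0x6C2A18620 (w,kernel):
  lvl0: tbl 0x37, slot 27 ⇒ 0x52007 (P1/RW1/US1/PS0)
  lvl1: tbl 0x52, slot 21 ⇒ 0x56007 (P1/RW1/US1/PS0)
  lvl2: tbl 0x56, slot 24 ⇒ 0x5A005 (P1/RW0/US1/PS0)
  → PROTECTION_VIOLATION  (3 entries read)
#6 VA=0x680414F0D (w,user):
  lvl0: tbl 0x37, slot 26 ⇒ 0x5D007 (P1/RW1/US1/PS0)
  lvl1: tbl 0x5D, slot 2 ⇒ 0x61007 (P1/RW1/US1/PS0)
  lvl2: tbl 0x61, slot 20 ⇒ 0x51002 (P0/RW1/US0/PS0)
  → PAGE_NOT_PRESENT  (3 entries read)

Entries read for #1: 1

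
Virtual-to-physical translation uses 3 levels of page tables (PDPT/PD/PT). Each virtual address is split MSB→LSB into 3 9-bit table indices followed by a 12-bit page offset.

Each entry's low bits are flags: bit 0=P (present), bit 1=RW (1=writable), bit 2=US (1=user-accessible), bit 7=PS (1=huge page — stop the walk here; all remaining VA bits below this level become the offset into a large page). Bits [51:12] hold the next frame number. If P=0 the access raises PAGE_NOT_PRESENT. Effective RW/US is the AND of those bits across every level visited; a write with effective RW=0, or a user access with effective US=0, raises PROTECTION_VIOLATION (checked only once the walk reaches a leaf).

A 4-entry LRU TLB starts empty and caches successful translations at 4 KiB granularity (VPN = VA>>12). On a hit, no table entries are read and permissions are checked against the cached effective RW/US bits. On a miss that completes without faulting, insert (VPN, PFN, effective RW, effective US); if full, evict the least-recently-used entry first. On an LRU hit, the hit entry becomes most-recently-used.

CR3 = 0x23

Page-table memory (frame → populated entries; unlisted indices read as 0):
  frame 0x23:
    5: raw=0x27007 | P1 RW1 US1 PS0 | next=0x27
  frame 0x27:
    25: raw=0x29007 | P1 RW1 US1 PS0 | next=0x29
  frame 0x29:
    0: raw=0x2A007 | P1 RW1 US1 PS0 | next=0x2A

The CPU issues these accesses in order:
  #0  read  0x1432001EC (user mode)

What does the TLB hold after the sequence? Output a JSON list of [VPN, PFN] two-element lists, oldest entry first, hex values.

Per-access translation:
#0 VA=0x1432001EC (r,user):
  L0: frame=0x23 idx=5 entry=0x27007 [P=1 RW=1 US=1 PS=0]
  L1: frame=0x27 idx=25 entry=0x29007 [P=1 RW=1 US=1 PS=0]
  L2: frame=0x29 idx=0 entry=0x2A007 [P=1 RW=1 US=1 PS=0]
  → PA=0x2A1EC  (3 entries read)

TLB: [["0x143200", "0x2A"]]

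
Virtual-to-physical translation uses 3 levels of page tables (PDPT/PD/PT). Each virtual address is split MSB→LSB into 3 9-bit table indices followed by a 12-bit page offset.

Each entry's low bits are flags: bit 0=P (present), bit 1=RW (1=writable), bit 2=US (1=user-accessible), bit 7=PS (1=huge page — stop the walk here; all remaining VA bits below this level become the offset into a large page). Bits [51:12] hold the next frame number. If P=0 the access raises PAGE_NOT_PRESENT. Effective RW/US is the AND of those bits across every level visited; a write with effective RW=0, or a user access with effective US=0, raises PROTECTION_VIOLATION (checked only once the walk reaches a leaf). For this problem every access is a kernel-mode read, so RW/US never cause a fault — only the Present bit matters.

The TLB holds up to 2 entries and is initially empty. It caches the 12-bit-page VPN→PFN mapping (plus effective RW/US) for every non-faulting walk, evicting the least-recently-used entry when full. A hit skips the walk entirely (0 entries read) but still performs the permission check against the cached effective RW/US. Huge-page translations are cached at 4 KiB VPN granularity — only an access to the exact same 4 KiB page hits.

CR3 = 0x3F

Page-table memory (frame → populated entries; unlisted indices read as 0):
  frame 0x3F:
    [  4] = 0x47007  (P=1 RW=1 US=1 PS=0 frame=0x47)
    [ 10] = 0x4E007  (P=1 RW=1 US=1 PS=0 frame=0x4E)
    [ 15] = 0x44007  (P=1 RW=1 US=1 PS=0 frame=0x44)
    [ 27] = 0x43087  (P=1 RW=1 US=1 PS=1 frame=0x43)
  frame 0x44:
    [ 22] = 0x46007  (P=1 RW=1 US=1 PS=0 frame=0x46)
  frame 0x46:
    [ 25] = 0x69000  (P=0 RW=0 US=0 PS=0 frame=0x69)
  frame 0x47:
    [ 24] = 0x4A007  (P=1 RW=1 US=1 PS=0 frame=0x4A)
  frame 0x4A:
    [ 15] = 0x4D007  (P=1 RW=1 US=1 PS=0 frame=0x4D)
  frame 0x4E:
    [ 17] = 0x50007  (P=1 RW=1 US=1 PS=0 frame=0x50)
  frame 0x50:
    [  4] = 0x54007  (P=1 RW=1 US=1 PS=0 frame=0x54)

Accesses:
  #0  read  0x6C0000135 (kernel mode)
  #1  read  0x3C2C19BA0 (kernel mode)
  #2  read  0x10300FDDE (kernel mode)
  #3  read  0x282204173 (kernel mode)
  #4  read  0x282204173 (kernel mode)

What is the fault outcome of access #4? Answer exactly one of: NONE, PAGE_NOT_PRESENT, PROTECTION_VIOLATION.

Walk each access:
#0 VA=0x6C0000135 (r,kernel):
  L0: frame=0x3F idx=27 entry=0x43087 [P=1 RW=1 US=1 PS=1]
  ✓ 0x43135 (huge @L0)  — 1 lookups
#1 VA=0x3C2C19BA0 (r,kernel):
  L0: frame=0x3F idx=15 entry=0x44007 [P=1 RW=1 US=1 PS=0]
  L1: frame=0x44 idx=22 entry=0x46007 [P=1 RW=1 US=1 PS=0]
  L2: frame=0x46 idx=25 entry=0x69000 [P=0 RW=0 US=0 PS=0]
  ⇒ fault: PAGE_NOT_PRESENT  — 3 lookups
#2 VA=0x10300FDDE (r,kernel):
  L0: frame=0x3F idx=4 entry=0x47007 [P=1 RW=1 US=1 PS=0]
  L1: frame=0x47 idx=24 entry=0x4A007 [P=1 RW=1 US=1 PS=0]
  L2: frame=0x4A idx=15 entry=0x4D007 [P=1 RW=1 US=1 PS=0]
  ✓ 0x4DDDE  — 3 lookups
#3 VA=0x282204173 (r,kernel):
  L0: frame=0x3F idx=10 entry=0x4E007 [P=1 RW=1 US=1 PS=0]
  L1: frame=0x4E idx=17 entry=0x50007 [P=1 RW=1 US=1 PS=0]
  L2: frame=0x50 idx=4 entry=0x54007 [P=1 RW=1 US=1 PS=0]
  ✓ 0x54173  — 3 lookups
#4 VA=0x282204173 (r,kernel):
  TLB hit vpn=0x282204 → PA=0x54173

Access #4 fault: NONE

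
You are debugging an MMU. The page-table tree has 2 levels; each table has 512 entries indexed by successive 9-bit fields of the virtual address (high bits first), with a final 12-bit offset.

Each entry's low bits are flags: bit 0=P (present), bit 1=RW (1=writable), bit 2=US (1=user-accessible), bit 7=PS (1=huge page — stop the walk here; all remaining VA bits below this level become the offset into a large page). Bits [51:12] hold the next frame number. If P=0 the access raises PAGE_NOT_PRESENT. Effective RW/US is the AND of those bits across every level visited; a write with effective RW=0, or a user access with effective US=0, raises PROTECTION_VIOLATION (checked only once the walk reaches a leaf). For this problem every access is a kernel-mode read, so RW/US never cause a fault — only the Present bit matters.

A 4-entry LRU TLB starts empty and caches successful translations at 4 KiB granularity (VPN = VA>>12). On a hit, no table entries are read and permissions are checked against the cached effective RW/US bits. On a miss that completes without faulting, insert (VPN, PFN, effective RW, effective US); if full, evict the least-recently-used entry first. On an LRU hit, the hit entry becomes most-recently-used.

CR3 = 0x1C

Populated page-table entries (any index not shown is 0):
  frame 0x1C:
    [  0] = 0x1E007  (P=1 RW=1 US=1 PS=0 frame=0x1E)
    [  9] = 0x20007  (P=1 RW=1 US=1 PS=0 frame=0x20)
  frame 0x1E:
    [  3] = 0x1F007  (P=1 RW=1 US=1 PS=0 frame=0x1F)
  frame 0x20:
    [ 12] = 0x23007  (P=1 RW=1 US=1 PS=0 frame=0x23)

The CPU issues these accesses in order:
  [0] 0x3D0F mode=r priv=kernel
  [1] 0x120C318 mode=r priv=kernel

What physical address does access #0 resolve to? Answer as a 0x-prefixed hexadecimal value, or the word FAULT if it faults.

Per-access translation:
#0 VA=0x3D0F (r,kernel):
  [0] read 0x1C idx=0: raw=0x1E007 flags P=1 W=1 U=1 S=0
  [1] read 0x1E idx=3: raw=0x1F007 flags P=1 W=1 U=1 S=0
  → PA=0x1FD0F  (2 entries read)
#1 VA=0x120C318 (r,kernel):
  [0] read 0x1C idx=9: raw=0x20007 flags P=1 W=1 U=1 S=0
  [1] read 0x20 idx=12: raw=0x23007 flags P=1 W=1 U=1 S=0
  → PA=0x23318  (2 entries read)

Access #0 PA: 0x1FD0F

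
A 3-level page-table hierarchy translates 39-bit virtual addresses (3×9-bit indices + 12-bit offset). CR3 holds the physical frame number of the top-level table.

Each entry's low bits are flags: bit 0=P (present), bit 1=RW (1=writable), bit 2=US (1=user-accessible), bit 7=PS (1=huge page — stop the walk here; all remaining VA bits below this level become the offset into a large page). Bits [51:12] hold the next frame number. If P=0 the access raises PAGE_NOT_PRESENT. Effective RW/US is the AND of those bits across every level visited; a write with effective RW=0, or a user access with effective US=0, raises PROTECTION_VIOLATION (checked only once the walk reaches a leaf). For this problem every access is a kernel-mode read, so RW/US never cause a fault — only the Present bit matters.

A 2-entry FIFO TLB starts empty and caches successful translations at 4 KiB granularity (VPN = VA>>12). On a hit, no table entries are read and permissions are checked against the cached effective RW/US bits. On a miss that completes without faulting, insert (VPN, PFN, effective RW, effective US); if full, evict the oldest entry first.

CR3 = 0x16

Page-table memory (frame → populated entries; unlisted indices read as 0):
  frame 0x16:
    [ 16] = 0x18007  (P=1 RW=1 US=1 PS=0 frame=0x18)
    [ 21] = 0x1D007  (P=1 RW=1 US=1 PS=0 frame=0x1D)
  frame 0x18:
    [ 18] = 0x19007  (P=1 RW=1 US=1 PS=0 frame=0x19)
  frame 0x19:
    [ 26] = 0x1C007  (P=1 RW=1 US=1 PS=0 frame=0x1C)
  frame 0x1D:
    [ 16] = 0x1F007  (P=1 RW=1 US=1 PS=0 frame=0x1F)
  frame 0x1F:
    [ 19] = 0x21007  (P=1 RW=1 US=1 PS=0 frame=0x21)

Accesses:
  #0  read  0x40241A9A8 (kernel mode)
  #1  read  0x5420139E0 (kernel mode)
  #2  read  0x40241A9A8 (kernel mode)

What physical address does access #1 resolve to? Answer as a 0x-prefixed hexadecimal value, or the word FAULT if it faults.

Walk each access:
#0 VA=0x40241A9A8 (r,kernel):
  L0: frame=0x16 idx=16 entry=0x18007 [P=1 RW=1 US=1 PS=0]
  L1: frame=0x18 idx=18 entry=0x19007 [P=1 RW=1 US=1 PS=0]
  L2: frame=0x19 idx=26 entry=0x1C007 [P=1 RW=1 US=1 PS=0]
  → PA=0x1C9A8  (3 entries read)
#1 VA=0x5420139E0 (r,kernel):
  L0: frame=0x16 idx=21 entry=0x1D007 [P=1 RW=1 US=1 PS=0]
  L1: frame=0x1D idx=16 entry=0x1F007 [P=1 RW=1 US=1 PS=0]
  L2: frame=0x1F idx=19 entry=0x21007 [P=1 RW=1 US=1 PS=0]
  → PA=0x219E0  (3 entries read)
#2 VA=0x40241A9A8 (r,kernel):
  TLB hit vpn=0x40241A → PA=0x1C9A8

Access #1 PA: 0x219E0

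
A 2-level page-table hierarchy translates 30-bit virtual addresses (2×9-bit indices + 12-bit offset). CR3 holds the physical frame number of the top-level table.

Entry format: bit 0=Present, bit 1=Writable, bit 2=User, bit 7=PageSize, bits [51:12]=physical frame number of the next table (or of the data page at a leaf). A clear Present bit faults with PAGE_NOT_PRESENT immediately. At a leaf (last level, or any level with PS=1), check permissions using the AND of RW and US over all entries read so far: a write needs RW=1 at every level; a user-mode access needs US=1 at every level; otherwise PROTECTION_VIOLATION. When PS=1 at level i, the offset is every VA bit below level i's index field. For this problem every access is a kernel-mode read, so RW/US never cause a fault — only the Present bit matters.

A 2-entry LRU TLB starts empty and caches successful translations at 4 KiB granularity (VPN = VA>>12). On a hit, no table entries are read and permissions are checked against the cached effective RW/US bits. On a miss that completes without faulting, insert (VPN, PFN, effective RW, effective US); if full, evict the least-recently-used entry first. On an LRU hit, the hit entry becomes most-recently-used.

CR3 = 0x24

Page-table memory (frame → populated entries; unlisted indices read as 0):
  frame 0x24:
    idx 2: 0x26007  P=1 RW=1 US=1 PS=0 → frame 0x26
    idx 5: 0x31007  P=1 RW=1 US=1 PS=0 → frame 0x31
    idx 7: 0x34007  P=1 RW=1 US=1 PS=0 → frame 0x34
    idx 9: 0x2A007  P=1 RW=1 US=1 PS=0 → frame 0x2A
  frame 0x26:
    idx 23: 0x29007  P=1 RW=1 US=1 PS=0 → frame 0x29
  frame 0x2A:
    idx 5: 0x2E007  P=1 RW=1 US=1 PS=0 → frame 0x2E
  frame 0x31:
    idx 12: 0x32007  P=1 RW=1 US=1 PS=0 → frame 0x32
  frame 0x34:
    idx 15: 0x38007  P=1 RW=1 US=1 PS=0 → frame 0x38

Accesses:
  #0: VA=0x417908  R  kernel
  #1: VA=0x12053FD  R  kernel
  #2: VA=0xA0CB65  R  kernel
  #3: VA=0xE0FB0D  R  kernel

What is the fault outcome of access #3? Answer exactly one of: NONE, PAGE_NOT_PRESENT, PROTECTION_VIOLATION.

Per-access translation:
#0 VA=0x417908 (r,kernel):
  L0: frame=0x24 idx=2 entry=0x26007 [P=1 RW=1 US=1 PS=0]
  L1: frame=0x26 idx=23 entry=0x29007 [P=1 RW=1 US=1 PS=0]
  ⇒ phys 0x29908  [2 reads]
#1 VA=0x12053FD (r,kernel):
  L0: frame=0x24 idx=9 entry=0x2A007 [P=1 RW=1 US=1 PS=0]
  L1: frame=0x2A idx=5 entry=0x2E007 [P=1 RW=1 US=1 PS=0]
  ⇒ phys 0x2E3FD  [2 reads]
#2 VA=0xA0CB65 (r,kernel):
  L0: frame=0x24 idx=5 entry=0x31007 [P=1 RW=1 US=1 PS=0]
  L1: frame=0x31 idx=12 entry=0x32007 [P=1 RW=1 US=1 PS=0]
  ⇒ phys 0x32B65  [2 reads]
#3 VA=0xE0FB0D (r,kernel):
  L0: frame=0x24 idx=7 entry=0x34007 [P=1 RW=1 US=1 PS=0]
  L1: frame=0x34 idx=15 entry=0x38007 [P=1 RW=1 US=1 PS=0]
  ⇒ phys 0x38B0D  [2 reads]

Access #3 fault: NONE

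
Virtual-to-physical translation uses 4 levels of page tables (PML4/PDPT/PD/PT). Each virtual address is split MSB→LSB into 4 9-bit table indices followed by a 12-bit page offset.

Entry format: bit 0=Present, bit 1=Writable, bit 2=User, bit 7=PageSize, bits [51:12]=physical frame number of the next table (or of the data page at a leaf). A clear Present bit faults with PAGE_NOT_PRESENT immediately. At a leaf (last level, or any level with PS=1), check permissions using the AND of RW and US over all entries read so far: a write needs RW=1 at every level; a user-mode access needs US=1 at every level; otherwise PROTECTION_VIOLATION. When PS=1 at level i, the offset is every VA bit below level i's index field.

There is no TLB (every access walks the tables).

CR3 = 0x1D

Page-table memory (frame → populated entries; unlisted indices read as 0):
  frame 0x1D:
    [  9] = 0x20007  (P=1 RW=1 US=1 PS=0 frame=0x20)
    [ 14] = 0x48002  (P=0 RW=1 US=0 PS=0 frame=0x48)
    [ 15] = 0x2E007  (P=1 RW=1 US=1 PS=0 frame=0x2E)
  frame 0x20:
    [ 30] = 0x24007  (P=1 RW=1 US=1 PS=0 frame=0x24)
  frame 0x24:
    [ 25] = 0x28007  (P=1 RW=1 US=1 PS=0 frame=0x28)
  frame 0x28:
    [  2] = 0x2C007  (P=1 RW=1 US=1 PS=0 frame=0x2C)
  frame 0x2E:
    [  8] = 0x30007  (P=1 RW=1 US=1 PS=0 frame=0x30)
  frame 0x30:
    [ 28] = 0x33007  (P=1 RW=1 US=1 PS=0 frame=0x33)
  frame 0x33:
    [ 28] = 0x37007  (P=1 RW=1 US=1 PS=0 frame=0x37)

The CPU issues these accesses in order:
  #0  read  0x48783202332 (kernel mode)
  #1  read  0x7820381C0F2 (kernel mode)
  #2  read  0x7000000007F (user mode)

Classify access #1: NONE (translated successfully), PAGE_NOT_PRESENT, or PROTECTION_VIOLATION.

Walk each access:
#0 VA=0x48783202332 (r,kernel):
  L0: frame=0x1D idx=9 entry=0x20007 [P=1 RW=1 US=1 PS=0]
  L1: frame=0x20 idx=30 entry=0x24007 [P=1 RW=1 US=1 PS=0]
  L2: frame=0x24 idx=25 entry=0x28007 [P=1 RW=1 US=1 PS=0]
  L3: frame=0x28 idx=2 entry=0x2C007 [P=1 RW=1 US=1 PS=0]
  ✓ 0x2C332  — 4 lookups
#1 VA=0x7820381C0F2 (r,kernel):
  L0: frame=0x1D idx=15 entry=0x2E007 [P=1 RW=1 US=1 PS=0]
  L1: frame=0x2E idx=8 entry=0x30007 [P=1 RW=1 US=1 PS=0]
  L2: frame=0x30 idx=28 entry=0x33007 [P=1 RW=1 US=1 PS=0]
  L3: frame=0x33 idx=28 entry=0x37007 [P=1 RW=1 US=1 PS=0]
  ✓ 0x370F2  — 4 lookups
#2 VA=0x7000000007F (r,user):
  L0: frame=0x1D idx=14 entry=0x48002 [P=0 RW=1 US=0 PS=0]
  ⇒ fault: PAGE_NOT_PRESENT  — 1 lookups

Access #1 fault: NONE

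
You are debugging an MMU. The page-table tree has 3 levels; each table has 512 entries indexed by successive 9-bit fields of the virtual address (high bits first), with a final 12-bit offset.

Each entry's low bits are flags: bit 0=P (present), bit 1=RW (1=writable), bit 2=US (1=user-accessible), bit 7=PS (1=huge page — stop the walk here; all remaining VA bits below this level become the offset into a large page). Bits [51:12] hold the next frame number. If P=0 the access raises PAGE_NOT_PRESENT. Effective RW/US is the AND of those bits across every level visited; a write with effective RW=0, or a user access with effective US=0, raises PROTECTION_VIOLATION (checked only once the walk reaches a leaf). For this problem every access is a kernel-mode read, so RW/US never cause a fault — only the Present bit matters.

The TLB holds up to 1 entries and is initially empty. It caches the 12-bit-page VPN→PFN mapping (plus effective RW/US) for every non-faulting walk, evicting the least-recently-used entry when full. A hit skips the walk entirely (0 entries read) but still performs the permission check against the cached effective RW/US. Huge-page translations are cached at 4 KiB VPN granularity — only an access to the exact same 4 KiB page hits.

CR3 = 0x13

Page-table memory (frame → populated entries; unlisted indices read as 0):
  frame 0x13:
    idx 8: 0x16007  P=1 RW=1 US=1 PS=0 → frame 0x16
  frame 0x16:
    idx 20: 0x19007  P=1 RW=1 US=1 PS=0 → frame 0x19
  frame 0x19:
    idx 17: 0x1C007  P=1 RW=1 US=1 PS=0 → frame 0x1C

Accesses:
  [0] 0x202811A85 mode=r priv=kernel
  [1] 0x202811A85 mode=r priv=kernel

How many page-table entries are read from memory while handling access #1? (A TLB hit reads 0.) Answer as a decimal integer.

Trace:
#0 VA=0x202811A85 (r,kernel):
  [0] read 0x13 idx=8: raw=0x16007 flags P=1 W=1 U=1 S=0
  [1] read 0x16 idx=20: raw=0x19007 flags P=1 W=1 U=1 S=0
  [2] read 0x19 idx=17: raw=0x1C007 flags P=1 W=1 U=1 S=0
  → PA=0x1CA85  (3 entries read)
#1 VA=0x202811A85 (r,kernel):
  TLB hit vpn=0x202811 → PA=0x1CA85

Entries read for #1: 0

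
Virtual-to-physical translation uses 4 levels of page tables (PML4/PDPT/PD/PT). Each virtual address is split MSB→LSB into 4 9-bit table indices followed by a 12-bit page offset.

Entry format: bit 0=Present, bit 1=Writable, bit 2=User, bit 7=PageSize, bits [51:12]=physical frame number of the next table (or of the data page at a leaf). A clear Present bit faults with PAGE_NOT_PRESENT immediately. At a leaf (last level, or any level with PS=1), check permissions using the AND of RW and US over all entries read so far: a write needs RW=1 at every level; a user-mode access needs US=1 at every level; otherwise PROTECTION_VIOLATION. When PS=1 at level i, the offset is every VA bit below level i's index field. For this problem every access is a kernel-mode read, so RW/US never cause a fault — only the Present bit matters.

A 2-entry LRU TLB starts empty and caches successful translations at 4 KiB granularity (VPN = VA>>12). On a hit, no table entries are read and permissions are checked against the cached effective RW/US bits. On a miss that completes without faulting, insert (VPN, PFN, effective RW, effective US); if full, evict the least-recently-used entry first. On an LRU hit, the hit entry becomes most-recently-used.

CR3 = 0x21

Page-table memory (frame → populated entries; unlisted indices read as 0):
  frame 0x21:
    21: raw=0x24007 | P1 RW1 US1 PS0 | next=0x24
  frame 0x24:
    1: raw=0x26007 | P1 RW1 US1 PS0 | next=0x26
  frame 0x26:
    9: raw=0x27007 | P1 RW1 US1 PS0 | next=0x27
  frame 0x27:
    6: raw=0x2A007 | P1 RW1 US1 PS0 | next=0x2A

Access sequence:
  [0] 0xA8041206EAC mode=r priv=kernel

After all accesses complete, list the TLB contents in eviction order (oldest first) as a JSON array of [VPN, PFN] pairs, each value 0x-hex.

Per-access translation:
#0 VA=0xA8041206EAC (r,kernel):
  lvl0: tbl 0x21, slot 21 ⇒ 0x24007 (P1/RW1/US1/PS0)
  lvl1: tbl 0x24, slot 1 ⇒ 0x26007 (P1/RW1/US1/PS0)
  lvl2: tbl 0x26, slot 9 ⇒ 0x27007 (P1/RW1/US1/PS0)
  lvl3: tbl 0x27, slot 6 ⇒ 0x2A007 (P1/RW1/US1/PS0)
  → PA=0x2AEAC  (4 entries read)

TLB: [["0xA8041206", "0x2A"]]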